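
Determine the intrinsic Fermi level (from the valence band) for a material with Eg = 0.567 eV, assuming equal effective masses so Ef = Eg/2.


Step 1: For an intrinsic semiconductor, the Fermi level sits at midgap.
Step 2: Ef = Eg / 2 = 0.567 / 2 = 0.2835 eV

0.2835


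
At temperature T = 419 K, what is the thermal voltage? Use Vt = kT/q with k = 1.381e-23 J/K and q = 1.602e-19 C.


Step 1: kT = 1.381e-23 * 419 = 5.78639e-21 J
Step 2: Vt = kT/q = 5.78639e-21 / 1.602e-19
Step 3: Vt = 0.03612 V

0.03612


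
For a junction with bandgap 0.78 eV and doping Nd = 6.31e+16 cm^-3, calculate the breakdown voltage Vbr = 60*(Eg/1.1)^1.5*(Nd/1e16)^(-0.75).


Step 1: Eg/1.1 = 0.78/1.1 = 0.709091
Step 2: (Eg/1.1)^1.5 = 0.709091^1.5 = 0.597108
Step 3: (Nd/1e16)^(-0.75) = (6.31)^(-0.75) = 0.251176
Step 4: Vbr = 60 * 0.597108 * 0.251176 = 9.0 V

9.0


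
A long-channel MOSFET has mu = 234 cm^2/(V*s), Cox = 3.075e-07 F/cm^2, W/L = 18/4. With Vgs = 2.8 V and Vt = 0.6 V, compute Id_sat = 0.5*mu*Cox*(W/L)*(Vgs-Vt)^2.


Step 1: Overdrive voltage Vov = Vgs - Vt = 2.8 - 0.6 = 2.2 V
Step 2: W/L = 18/4 = 4.5
Step 3: Id = 0.5 * 234 * 3.075e-07 * 4.5 * 2.2^2
Step 4: Id = 7.84e-04 A

7.84e-04


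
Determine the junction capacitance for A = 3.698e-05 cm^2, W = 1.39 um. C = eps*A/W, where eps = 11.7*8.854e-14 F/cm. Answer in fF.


Step 1: eps_Si = 11.7 * 8.854e-14 = 1.035918e-12 F/cm
Step 2: W in cm = 1.39 * 1e-4 = 1.39e-04 cm
Step 3: C = 1.035918e-12 * 3.698e-05 / 1.39e-04 = 2.755989e-13 F
Step 4: C = 275.6 fF

275.6


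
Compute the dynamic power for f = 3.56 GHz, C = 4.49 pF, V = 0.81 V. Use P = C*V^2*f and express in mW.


Step 1: V^2 = 0.81^2 = 0.6561 V^2
Step 2: P = C*V^2*f = 4.49e-12 F * 0.6561 * 3.56e9 Hz
Step 3: P = 1.048736484e-02 W
Step 4: P = 10.487 mW

10.487


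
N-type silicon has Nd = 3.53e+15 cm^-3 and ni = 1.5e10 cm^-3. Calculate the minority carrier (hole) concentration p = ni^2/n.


Step 1: Since Nd >> ni, n ≈ Nd = 3.53e+15 cm^-3
Step 2: p = ni^2 / n = (1.5e10)^2 / 3.53e+15
Step 3: p = 2.25e20 / 3.53e+15 = 6.37e+04 cm^-3

6.37e+04


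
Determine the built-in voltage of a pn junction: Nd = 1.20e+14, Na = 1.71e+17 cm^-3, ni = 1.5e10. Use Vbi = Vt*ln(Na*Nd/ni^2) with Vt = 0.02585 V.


Step 1: Compute Na*Nd/ni^2 = 1.71e+17 * 1.20e+14 / (1.5e10)^2 = 9.1200e+10
Step 2: ln(9.1200e+10) = 25.2363
Step 3: Vbi = 0.02585 * 25.2363 = 0.652 V

0.652


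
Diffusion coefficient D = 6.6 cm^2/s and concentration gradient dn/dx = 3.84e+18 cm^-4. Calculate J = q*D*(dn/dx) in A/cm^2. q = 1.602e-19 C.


Step 1: J = q * D * (dn/dx)
Step 2: J = 1.602e-19 * 6.6 * 3.84e+18
Step 3: J = 4.06e+00 A/cm^2

4.06e+00


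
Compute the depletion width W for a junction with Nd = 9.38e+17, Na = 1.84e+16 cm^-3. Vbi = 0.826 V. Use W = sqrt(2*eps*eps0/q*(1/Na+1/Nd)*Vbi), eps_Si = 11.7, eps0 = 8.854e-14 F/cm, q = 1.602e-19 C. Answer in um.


Step 1: 1/Na + 1/Nd = 1/1.84e+16 + 1/9.38e+17 = 5.54139e-17
Step 2: 2*eps*eps0/q = 2*11.7*8.854e-14/1.602e-19 = 1.293281e+07
Step 3: W^2 = 1.293281e+07 * 5.54139e-17 * 0.826 = 5.91959e-10
Step 4: W = sqrt(5.91959e-10) = 2.433e-05 cm = 0.2433 um

0.2433


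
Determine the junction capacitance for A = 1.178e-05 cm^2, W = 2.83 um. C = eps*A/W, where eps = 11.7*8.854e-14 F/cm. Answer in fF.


Step 1: eps_Si = 11.7 * 8.854e-14 = 1.035918e-12 F/cm
Step 2: W in cm = 2.83 * 1e-4 = 2.83e-04 cm
Step 3: C = 1.035918e-12 * 1.178e-05 / 2.83e-04 = 4.312054e-14 F
Step 4: C = 43.12 fF

43.12


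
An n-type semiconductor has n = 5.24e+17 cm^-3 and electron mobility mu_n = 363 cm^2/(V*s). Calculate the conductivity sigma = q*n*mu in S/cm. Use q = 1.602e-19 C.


Step 1: sigma = q * n * mu
Step 2: sigma = 1.602e-19 * 5.24e+17 * 363
Step 3: sigma = 3.047e+01 S/cm

3.047e+01


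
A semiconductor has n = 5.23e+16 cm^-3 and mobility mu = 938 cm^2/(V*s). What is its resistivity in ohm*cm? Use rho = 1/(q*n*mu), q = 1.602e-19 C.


Step 1: sigma = q * n * mu = 1.602e-19 * 5.23e+16 * 938 = 7.85900e+00 S/cm
Step 2: rho = 1 / sigma = 1 / 7.85900e+00 = 0.1272 ohm*cm

0.1272


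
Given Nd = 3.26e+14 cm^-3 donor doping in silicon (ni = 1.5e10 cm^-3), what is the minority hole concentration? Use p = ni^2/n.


Step 1: Since Nd >> ni, n ≈ Nd = 3.26e+14 cm^-3
Step 2: p = ni^2 / n = (1.5e10)^2 / 3.26e+14
Step 3: p = 2.25e20 / 3.26e+14 = 6.90e+05 cm^-3

6.90e+05


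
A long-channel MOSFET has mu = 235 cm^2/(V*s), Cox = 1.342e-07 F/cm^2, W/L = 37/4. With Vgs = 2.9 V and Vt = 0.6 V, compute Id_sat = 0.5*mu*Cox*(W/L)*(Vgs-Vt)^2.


Step 1: Overdrive voltage Vov = Vgs - Vt = 2.9 - 0.6 = 2.3 V
Step 2: W/L = 37/4 = 9.25
Step 3: Id = 0.5 * 235 * 1.342e-07 * 9.25 * 2.3^2
Step 4: Id = 7.72e-04 A

7.72e-04


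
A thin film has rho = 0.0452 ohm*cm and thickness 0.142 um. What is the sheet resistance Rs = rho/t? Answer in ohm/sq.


Step 1: Convert thickness to cm: t = 0.142 um = 1.4200e-05 cm
Step 2: Rs = rho / t = 0.0452 / 1.4200e-05
Step 3: Rs = 3183.1 ohm/sq

3183.1


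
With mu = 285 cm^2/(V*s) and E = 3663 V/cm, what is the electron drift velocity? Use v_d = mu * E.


Step 1: v_d = mu * E
Step 2: v_d = 285 * 3663 = 1043955
Step 3: v_d = 1.04e+06 cm/s

1.04e+06


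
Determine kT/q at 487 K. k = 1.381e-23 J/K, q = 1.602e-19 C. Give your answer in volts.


Step 1: kT = 1.381e-23 * 487 = 6.72547e-21 J
Step 2: Vt = kT/q = 6.72547e-21 / 1.602e-19
Step 3: Vt = 0.04198 V

0.04198


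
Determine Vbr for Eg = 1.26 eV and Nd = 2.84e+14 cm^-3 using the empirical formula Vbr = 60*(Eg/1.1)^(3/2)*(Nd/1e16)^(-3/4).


Step 1: Eg/1.1 = 1.26/1.1 = 1.145455
Step 2: (Eg/1.1)^1.5 = 1.145455^1.5 = 1.225934
Step 3: (Nd/1e16)^(-0.75) = (0.0284)^(-0.75) = 14.454772
Step 4: Vbr = 60 * 1.225934 * 14.454772 = 1063.2 V

1063.2


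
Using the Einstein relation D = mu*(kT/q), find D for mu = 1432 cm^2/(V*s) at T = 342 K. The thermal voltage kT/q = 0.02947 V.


Step 1: D = mu * (kT/q)
Step 2: D = 1432 * 0.02947
Step 3: D = 42.2 cm^2/s

42.2


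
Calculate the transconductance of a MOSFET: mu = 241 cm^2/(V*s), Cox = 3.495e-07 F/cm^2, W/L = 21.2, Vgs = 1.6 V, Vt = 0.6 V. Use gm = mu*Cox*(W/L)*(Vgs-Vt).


Step 1: Vov = Vgs - Vt = 1.6 - 0.6 = 1.0 V
Step 2: gm = mu * Cox * (W/L) * Vov
Step 3: gm = 241 * 3.495e-07 * 21.2 * 1.0 = 1.79e-03 S

1.79e-03


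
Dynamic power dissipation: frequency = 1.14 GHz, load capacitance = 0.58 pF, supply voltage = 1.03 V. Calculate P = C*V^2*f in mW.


Step 1: V^2 = 1.03^2 = 1.0609 V^2
Step 2: P = C*V^2*f = 0.58e-12 F * 1.0609 * 1.14e9 Hz
Step 3: P = 7.0146708e-04 W
Step 4: P = 0.701 mW

0.701


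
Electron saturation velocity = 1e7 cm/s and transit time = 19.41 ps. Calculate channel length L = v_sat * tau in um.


Step 1: tau in seconds = 19.41 ps * 1e-12 = 1.9410e-11 s
Step 2: L = v_sat * tau = 1e7 * 1.9410e-11 = 1.9410e-04 cm
Step 3: L in um = 1.9410e-04 * 1e4 = 1.941 um

1.941


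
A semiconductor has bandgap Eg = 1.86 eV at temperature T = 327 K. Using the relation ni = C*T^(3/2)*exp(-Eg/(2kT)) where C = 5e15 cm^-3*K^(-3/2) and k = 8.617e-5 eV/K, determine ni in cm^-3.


Step 1: Compute kT = 8.617e-5 * 327 = 0.02817759 eV
Step 2: Exponent = -Eg/(2kT) = -1.86/(2*0.02817759) = -33.00495
Step 3: T^(3/2) = 327^1.5 = 5913.19
Step 4: ni = 5e15 * 5913.19 * exp(-33.00495) = 1.37e+05 cm^-3

1.37e+05


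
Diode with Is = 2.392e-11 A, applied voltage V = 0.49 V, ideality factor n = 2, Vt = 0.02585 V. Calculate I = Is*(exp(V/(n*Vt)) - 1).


Step 1: V/(n*Vt) = 0.49/(2*0.02585) = 9.4778
Step 2: exp(9.4778) = 1.3066e+04
Step 3: I = 2.392e-11 * (1.3066e+04 - 1) = 3.13e-07 A

3.13e-07


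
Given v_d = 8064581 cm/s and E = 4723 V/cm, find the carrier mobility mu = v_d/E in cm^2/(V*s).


Step 1: mu = v_d / E
Step 2: mu = 8064581 / 4723
Step 3: mu = 1707.51 cm^2/(V*s)

1707.51


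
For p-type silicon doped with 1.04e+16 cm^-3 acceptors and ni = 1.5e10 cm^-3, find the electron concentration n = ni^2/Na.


Step 1: Majority hole concentration p ≈ Na = 1.04e+16 cm^-3
Step 2: n = ni^2 / Na = (1.5e10)^2 / 1.04e+16
Step 3: n = 2.16e+04 cm^-3

2.16e+04


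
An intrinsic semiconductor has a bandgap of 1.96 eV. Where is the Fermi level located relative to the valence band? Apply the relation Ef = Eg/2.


Step 1: For an intrinsic semiconductor, the Fermi level sits at midgap.
Step 2: Ef = Eg / 2 = 1.96 / 2 = 0.98 eV

0.98


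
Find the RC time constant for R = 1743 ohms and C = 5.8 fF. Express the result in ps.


Step 1: tau = R * C
Step 2: tau = 1743 * 5.8 fF = 1743 * 5.8e-15 F
Step 3: tau = 1.01094e-11 s = 10.1094 ps

10.1094


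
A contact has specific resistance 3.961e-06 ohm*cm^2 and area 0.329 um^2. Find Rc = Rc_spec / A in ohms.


Step 1: Convert area to cm^2: 0.329 um^2 = 3.2900e-09 cm^2
Step 2: Rc = Rc_spec / A = 3.961e-06 / 3.2900e-09
Step 3: Rc = 1.20e+03 ohms

1.20e+03


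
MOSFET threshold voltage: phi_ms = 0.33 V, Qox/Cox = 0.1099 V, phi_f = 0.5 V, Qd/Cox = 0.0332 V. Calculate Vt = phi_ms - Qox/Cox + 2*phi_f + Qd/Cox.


Step 1: Vt = phi_ms - Qox/Cox + 2*phi_f + Qd/Cox
Step 2: Vt = 0.33 - 0.1099 + 2*0.5 + 0.0332
Step 3: Vt = 0.33 - 0.1099 + 1.0 + 0.0332
Step 4: Vt = 1.2533 V

1.2533


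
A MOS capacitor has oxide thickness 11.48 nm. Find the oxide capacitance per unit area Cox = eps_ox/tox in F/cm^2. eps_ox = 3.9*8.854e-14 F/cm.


Step 1: eps_ox = 3.9 * 8.854e-14 = 3.45306e-13 F/cm
Step 2: tox in cm = 11.48 nm * 1e-7 = 1.1480e-06 cm
Step 3: Cox = 3.45306e-13 / 1.1480e-06 = 3.01e-07 F/cm^2

3.01e-07


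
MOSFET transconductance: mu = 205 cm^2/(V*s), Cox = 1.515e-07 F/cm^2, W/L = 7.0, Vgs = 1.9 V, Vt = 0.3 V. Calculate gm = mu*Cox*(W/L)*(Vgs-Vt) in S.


Step 1: Vov = Vgs - Vt = 1.9 - 0.3 = 1.6 V
Step 2: gm = mu * Cox * (W/L) * Vov
Step 3: gm = 205 * 1.515e-07 * 7.0 * 1.6 = 3.48e-04 S

3.48e-04


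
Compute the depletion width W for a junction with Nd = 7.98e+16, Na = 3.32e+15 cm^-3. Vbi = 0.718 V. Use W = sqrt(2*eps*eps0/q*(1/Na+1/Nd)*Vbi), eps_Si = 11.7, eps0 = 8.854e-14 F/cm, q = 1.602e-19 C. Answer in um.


Step 1: 1/Na + 1/Nd = 1/3.32e+15 + 1/7.98e+16 = 3.13736e-16
Step 2: 2*eps*eps0/q = 2*11.7*8.854e-14/1.602e-19 = 1.293281e+07
Step 3: W^2 = 1.293281e+07 * 3.13736e-16 * 0.718 = 2.91328e-09
Step 4: W = sqrt(2.91328e-09) = 5.397e-05 cm = 0.5397 um

0.5397


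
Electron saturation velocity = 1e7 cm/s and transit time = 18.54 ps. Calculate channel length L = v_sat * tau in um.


Step 1: tau in seconds = 18.54 ps * 1e-12 = 1.8540e-11 s
Step 2: L = v_sat * tau = 1e7 * 1.8540e-11 = 1.8540e-04 cm
Step 3: L in um = 1.8540e-04 * 1e4 = 1.854 um

1.854


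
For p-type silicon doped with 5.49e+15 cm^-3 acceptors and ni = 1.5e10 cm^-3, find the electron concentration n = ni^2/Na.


Step 1: Majority hole concentration p ≈ Na = 5.49e+15 cm^-3
Step 2: n = ni^2 / Na = (1.5e10)^2 / 5.49e+15
Step 3: n = 4.10e+04 cm^-3

4.10e+04


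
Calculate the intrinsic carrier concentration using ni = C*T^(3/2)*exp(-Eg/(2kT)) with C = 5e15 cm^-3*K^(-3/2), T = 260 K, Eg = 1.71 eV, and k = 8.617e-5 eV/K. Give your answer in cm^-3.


Step 1: Compute kT = 8.617e-5 * 260 = 0.0224042 eV
Step 2: Exponent = -Eg/(2kT) = -1.71/(2*0.0224042) = -38.16249
Step 3: T^(3/2) = 260^1.5 = 4192.37
Step 4: ni = 5e15 * 4192.37 * exp(-38.16249) = 5.59e+02 cm^-3

5.59e+02


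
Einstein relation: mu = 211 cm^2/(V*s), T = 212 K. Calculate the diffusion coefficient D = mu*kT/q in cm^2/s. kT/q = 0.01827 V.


Step 1: D = mu * (kT/q)
Step 2: D = 211 * 0.01827
Step 3: D = 3.85 cm^2/s

3.85


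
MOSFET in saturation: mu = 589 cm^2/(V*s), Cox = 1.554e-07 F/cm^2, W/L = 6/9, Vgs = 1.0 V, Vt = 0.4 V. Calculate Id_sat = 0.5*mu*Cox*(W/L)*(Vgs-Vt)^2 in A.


Step 1: Overdrive voltage Vov = Vgs - Vt = 1.0 - 0.4 = 0.6 V
Step 2: W/L = 6/9 = 0.666667
Step 3: Id = 0.5 * 589 * 1.554e-07 * 0.666667 * 0.6^2
Step 4: Id = 1.10e-05 A

1.10e-05


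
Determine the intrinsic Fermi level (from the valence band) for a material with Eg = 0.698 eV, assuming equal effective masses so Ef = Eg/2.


Step 1: For an intrinsic semiconductor, the Fermi level sits at midgap.
Step 2: Ef = Eg / 2 = 0.698 / 2 = 0.349 eV

0.349


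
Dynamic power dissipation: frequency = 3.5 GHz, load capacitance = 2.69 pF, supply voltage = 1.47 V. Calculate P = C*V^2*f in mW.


Step 1: V^2 = 1.47^2 = 2.1609 V^2
Step 2: P = C*V^2*f = 2.69e-12 F * 2.1609 * 3.5e9 Hz
Step 3: P = 2.03448735e-02 W
Step 4: P = 20.345 mW

20.345


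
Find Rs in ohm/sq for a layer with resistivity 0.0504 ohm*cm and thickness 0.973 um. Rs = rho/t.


Step 1: Convert thickness to cm: t = 0.973 um = 9.7300e-05 cm
Step 2: Rs = rho / t = 0.0504 / 9.7300e-05
Step 3: Rs = 518.0 ohm/sq

518.0


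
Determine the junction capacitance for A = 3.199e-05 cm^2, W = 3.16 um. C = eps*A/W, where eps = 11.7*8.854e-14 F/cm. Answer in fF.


Step 1: eps_Si = 11.7 * 8.854e-14 = 1.035918e-12 F/cm
Step 2: W in cm = 3.16 * 1e-4 = 3.16e-04 cm
Step 3: C = 1.035918e-12 * 3.199e-05 / 3.16e-04 = 1.048703e-13 F
Step 4: C = 104.87 fF

104.87


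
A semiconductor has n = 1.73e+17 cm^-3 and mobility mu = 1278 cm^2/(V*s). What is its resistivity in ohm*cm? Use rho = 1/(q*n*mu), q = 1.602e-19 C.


Step 1: sigma = q * n * mu = 1.602e-19 * 1.73e+17 * 1278 = 3.54193e+01 S/cm
Step 2: rho = 1 / sigma = 1 / 3.54193e+01 = 0.02823 ohm*cm

0.02823


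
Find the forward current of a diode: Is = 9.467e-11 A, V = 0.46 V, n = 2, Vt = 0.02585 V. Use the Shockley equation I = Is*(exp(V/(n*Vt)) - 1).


Step 1: V/(n*Vt) = 0.46/(2*0.02585) = 8.8975
Step 2: exp(8.8975) = 7.3137e+03
Step 3: I = 9.467e-11 * (7.3137e+03 - 1) = 6.92e-07 A

6.92e-07


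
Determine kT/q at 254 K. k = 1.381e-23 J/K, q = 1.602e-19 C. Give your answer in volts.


Step 1: kT = 1.381e-23 * 254 = 3.50774e-21 J
Step 2: Vt = kT/q = 3.50774e-21 / 1.602e-19
Step 3: Vt = 0.0219 V

0.0219


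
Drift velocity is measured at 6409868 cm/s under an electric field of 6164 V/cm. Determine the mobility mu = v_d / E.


Step 1: mu = v_d / E
Step 2: mu = 6409868 / 6164
Step 3: mu = 1039.89 cm^2/(V*s)

1039.89


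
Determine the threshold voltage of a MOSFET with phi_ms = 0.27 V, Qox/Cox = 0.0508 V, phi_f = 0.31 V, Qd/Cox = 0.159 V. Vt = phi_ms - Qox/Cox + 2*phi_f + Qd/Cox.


Step 1: Vt = phi_ms - Qox/Cox + 2*phi_f + Qd/Cox
Step 2: Vt = 0.27 - 0.0508 + 2*0.31 + 0.159
Step 3: Vt = 0.27 - 0.0508 + 0.62 + 0.159
Step 4: Vt = 0.9982 V

0.9982


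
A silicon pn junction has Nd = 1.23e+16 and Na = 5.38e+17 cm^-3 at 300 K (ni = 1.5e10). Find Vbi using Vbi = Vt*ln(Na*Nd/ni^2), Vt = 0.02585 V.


Step 1: Compute Na*Nd/ni^2 = 5.38e+17 * 1.23e+16 / (1.5e10)^2 = 2.9411e+13
Step 2: ln(2.9411e+13) = 31.0124
Step 3: Vbi = 0.02585 * 31.0124 = 0.802 V

0.802


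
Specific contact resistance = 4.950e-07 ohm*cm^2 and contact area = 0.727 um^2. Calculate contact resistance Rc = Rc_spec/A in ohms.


Step 1: Convert area to cm^2: 0.727 um^2 = 7.2700e-09 cm^2
Step 2: Rc = Rc_spec / A = 4.950e-07 / 7.2700e-09
Step 3: Rc = 6.81e+01 ohms

6.81e+01


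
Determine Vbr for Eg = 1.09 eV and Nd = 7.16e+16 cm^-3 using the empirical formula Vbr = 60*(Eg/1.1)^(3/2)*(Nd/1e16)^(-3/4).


Step 1: Eg/1.1 = 1.09/1.1 = 0.990909
Step 2: (Eg/1.1)^1.5 = 0.990909^1.5 = 0.986395
Step 3: (Nd/1e16)^(-0.75) = (7.16)^(-0.75) = 0.228463
Step 4: Vbr = 60 * 0.986395 * 0.228463 = 13.5 V

13.5


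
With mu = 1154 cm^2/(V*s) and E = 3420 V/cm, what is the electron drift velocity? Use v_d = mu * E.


Step 1: v_d = mu * E
Step 2: v_d = 1154 * 3420 = 3946680
Step 3: v_d = 3.95e+06 cm/s

3.95e+06


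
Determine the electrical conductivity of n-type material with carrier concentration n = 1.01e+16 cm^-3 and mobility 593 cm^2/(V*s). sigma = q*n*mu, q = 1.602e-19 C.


Step 1: sigma = q * n * mu
Step 2: sigma = 1.602e-19 * 1.01e+16 * 593
Step 3: sigma = 9.595e-01 S/cm

9.595e-01


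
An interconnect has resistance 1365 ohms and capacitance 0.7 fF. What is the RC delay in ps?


Step 1: tau = R * C
Step 2: tau = 1365 * 0.7 fF = 1365 * 7.0e-16 F
Step 3: tau = 9.555e-13 s = 0.9555 ps

0.9555


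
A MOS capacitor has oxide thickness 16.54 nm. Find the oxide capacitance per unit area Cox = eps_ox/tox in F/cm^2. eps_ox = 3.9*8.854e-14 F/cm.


Step 1: eps_ox = 3.9 * 8.854e-14 = 3.45306e-13 F/cm
Step 2: tox in cm = 16.54 nm * 1e-7 = 1.6540e-06 cm
Step 3: Cox = 3.45306e-13 / 1.6540e-06 = 2.09e-07 F/cm^2

2.09e-07


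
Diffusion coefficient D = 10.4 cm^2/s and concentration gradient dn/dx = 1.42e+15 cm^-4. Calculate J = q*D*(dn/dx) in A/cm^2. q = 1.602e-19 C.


Step 1: J = q * D * (dn/dx)
Step 2: J = 1.602e-19 * 10.4 * 1.42e+15
Step 3: J = 2.37e-03 A/cm^2

2.37e-03


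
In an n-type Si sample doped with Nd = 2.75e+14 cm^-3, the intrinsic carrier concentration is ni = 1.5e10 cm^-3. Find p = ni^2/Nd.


Step 1: Since Nd >> ni, n ≈ Nd = 2.75e+14 cm^-3
Step 2: p = ni^2 / n = (1.5e10)^2 / 2.75e+14
Step 3: p = 2.25e20 / 2.75e+14 = 8.18e+05 cm^-3

8.18e+05


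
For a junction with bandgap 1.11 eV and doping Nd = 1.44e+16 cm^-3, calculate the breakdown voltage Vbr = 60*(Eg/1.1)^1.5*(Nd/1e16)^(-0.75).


Step 1: Eg/1.1 = 1.11/1.1 = 1.009091
Step 2: (Eg/1.1)^1.5 = 1.009091^1.5 = 1.013667
Step 3: (Nd/1e16)^(-0.75) = (1.44)^(-0.75) = 0.760726
Step 4: Vbr = 60 * 1.013667 * 0.760726 = 46.3 V

46.3


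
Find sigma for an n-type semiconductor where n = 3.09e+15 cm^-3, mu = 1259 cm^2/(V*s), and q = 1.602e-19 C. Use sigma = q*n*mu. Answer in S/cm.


Step 1: sigma = q * n * mu
Step 2: sigma = 1.602e-19 * 3.09e+15 * 1259
Step 3: sigma = 6.232e-01 S/cm

6.232e-01


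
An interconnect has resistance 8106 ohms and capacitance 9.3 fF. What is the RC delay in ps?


Step 1: tau = R * C
Step 2: tau = 8106 * 9.3 fF = 8106 * 9.3e-15 F
Step 3: tau = 7.53858e-11 s = 75.3858 ps

75.3858


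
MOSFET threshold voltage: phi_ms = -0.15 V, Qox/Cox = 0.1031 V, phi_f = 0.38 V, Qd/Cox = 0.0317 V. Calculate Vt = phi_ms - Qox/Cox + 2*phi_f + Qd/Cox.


Step 1: Vt = phi_ms - Qox/Cox + 2*phi_f + Qd/Cox
Step 2: Vt = -0.15 - 0.1031 + 2*0.38 + 0.0317
Step 3: Vt = -0.15 - 0.1031 + 0.76 + 0.0317
Step 4: Vt = 0.5386 V

0.5386


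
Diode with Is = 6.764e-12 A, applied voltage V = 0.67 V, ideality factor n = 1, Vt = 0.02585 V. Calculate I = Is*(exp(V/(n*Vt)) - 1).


Step 1: V/(n*Vt) = 0.67/(1*0.02585) = 25.9188
Step 2: exp(25.9188) = 1.8046e+11
Step 3: I = 6.764e-12 * (1.8046e+11 - 1) = 1.22e+00 A

1.22e+00


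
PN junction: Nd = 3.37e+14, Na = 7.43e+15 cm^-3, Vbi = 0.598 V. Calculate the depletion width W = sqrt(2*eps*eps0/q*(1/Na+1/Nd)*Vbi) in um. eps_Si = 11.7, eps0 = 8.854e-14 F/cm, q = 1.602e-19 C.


Step 1: 1/Na + 1/Nd = 1/7.43e+15 + 1/3.37e+14 = 3.10195e-15
Step 2: 2*eps*eps0/q = 2*11.7*8.854e-14/1.602e-19 = 1.293281e+07
Step 3: W^2 = 1.293281e+07 * 3.10195e-15 * 0.598 = 2.39899e-08
Step 4: W = sqrt(2.39899e-08) = 1.549e-04 cm = 1.549 um

1.549


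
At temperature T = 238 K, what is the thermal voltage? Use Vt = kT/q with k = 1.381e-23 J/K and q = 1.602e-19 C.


Step 1: kT = 1.381e-23 * 238 = 3.28678e-21 J
Step 2: Vt = kT/q = 3.28678e-21 / 1.602e-19
Step 3: Vt = 0.02052 V

0.02052


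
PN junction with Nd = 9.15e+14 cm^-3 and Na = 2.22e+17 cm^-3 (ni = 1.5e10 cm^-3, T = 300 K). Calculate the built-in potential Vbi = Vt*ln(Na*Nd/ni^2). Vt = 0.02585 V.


Step 1: Compute Na*Nd/ni^2 = 2.22e+17 * 9.15e+14 / (1.5e10)^2 = 9.0280e+11
Step 2: ln(9.0280e+11) = 27.5288
Step 3: Vbi = 0.02585 * 27.5288 = 0.712 V

0.712


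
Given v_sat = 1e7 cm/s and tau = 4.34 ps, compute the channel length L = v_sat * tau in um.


Step 1: tau in seconds = 4.34 ps * 1e-12 = 4.3400e-12 s
Step 2: L = v_sat * tau = 1e7 * 4.3400e-12 = 4.3400e-05 cm
Step 3: L in um = 4.3400e-05 * 1e4 = 0.434 um

0.434


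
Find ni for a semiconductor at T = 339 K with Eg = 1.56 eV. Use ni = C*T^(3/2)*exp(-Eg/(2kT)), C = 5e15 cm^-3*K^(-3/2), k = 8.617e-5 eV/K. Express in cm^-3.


Step 1: Compute kT = 8.617e-5 * 339 = 0.02921163 eV
Step 2: Exponent = -Eg/(2kT) = -1.56/(2*0.02921163) = -26.70169
Step 3: T^(3/2) = 339^1.5 = 6241.65
Step 4: ni = 5e15 * 6241.65 * exp(-26.70169) = 7.90e+07 cm^-3

7.90e+07


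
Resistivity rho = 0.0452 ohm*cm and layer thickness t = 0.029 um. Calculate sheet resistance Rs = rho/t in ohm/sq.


Step 1: Convert thickness to cm: t = 0.029 um = 2.9000e-06 cm
Step 2: Rs = rho / t = 0.0452 / 2.9000e-06
Step 3: Rs = 15586.2 ohm/sq

15586.2


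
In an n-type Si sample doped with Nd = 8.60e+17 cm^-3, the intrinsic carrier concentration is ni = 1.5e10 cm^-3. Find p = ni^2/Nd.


Step 1: Since Nd >> ni, n ≈ Nd = 8.60e+17 cm^-3
Step 2: p = ni^2 / n = (1.5e10)^2 / 8.60e+17
Step 3: p = 2.25e20 / 8.60e+17 = 2.62e+02 cm^-3

2.62e+02


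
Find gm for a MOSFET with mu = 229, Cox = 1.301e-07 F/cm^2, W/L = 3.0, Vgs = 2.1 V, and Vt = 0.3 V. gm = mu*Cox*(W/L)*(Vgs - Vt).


Step 1: Vov = Vgs - Vt = 2.1 - 0.3 = 1.8 V
Step 2: gm = mu * Cox * (W/L) * Vov
Step 3: gm = 229 * 1.301e-07 * 3.0 * 1.8 = 1.61e-04 S

1.61e-04


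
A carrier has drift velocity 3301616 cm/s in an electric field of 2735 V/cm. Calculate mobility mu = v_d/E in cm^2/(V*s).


Step 1: mu = v_d / E
Step 2: mu = 3301616 / 2735
Step 3: mu = 1207.17 cm^2/(V*s)

1207.17


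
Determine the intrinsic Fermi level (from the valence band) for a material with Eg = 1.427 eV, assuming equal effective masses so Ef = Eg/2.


Step 1: For an intrinsic semiconductor, the Fermi level sits at midgap.
Step 2: Ef = Eg / 2 = 1.427 / 2 = 0.7135 eV

0.7135


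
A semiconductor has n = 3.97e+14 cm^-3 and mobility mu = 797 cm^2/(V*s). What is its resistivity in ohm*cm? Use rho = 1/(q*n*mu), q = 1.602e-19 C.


Step 1: sigma = q * n * mu = 1.602e-19 * 3.97e+14 * 797 = 5.06887e-02 S/cm
Step 2: rho = 1 / sigma = 1 / 5.06887e-02 = 19.73 ohm*cm

19.73


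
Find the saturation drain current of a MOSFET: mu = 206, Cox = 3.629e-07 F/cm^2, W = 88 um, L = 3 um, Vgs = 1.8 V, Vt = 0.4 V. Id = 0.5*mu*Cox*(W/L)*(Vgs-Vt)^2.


Step 1: Overdrive voltage Vov = Vgs - Vt = 1.8 - 0.4 = 1.4 V
Step 2: W/L = 88/3 = 29.3333
Step 3: Id = 0.5 * 206 * 3.629e-07 * 29.3333 * 1.4^2
Step 4: Id = 2.15e-03 A

2.15e-03


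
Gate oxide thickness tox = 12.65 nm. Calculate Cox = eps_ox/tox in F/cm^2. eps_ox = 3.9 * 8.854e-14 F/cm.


Step 1: eps_ox = 3.9 * 8.854e-14 = 3.45306e-13 F/cm
Step 2: tox in cm = 12.65 nm * 1e-7 = 1.2650e-06 cm
Step 3: Cox = 3.45306e-13 / 1.2650e-06 = 2.73e-07 F/cm^2

2.73e-07


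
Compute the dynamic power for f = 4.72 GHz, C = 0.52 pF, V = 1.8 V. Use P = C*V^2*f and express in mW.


Step 1: V^2 = 1.8^2 = 3.24 V^2
Step 2: P = C*V^2*f = 0.52e-12 F * 3.24 * 4.72e9 Hz
Step 3: P = 7.952256e-03 W
Step 4: P = 7.952 mW

7.952


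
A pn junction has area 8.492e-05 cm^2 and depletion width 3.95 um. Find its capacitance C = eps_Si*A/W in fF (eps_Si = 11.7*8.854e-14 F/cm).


Step 1: eps_Si = 11.7 * 8.854e-14 = 1.035918e-12 F/cm
Step 2: W in cm = 3.95 * 1e-4 = 3.95e-04 cm
Step 3: C = 1.035918e-12 * 8.492e-05 / 3.95e-04 = 2.227093e-13 F
Step 4: C = 222.71 fF

222.71


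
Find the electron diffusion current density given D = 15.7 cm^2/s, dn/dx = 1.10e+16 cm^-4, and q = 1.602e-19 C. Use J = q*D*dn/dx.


Step 1: J = q * D * (dn/dx)
Step 2: J = 1.602e-19 * 15.7 * 1.10e+16
Step 3: J = 2.77e-02 A/cm^2

2.77e-02


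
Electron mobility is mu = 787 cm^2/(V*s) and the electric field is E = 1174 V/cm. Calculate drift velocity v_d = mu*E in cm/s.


Step 1: v_d = mu * E
Step 2: v_d = 787 * 1174 = 923938
Step 3: v_d = 9.24e+05 cm/s

9.24e+05


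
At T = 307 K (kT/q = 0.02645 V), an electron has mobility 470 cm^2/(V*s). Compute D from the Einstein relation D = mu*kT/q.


Step 1: D = mu * (kT/q)
Step 2: D = 470 * 0.02645
Step 3: D = 12.43 cm^2/s

12.43


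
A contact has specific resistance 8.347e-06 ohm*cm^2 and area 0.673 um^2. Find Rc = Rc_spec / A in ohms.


Step 1: Convert area to cm^2: 0.673 um^2 = 6.7300e-09 cm^2
Step 2: Rc = Rc_spec / A = 8.347e-06 / 6.7300e-09
Step 3: Rc = 1.24e+03 ohms

1.24e+03


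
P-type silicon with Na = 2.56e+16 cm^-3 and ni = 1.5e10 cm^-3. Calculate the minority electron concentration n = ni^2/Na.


Step 1: Majority hole concentration p ≈ Na = 2.56e+16 cm^-3
Step 2: n = ni^2 / Na = (1.5e10)^2 / 2.56e+16
Step 3: n = 8.79e+03 cm^-3

8.79e+03


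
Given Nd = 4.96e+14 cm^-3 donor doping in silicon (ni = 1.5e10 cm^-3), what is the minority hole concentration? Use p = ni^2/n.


Step 1: Since Nd >> ni, n ≈ Nd = 4.96e+14 cm^-3
Step 2: p = ni^2 / n = (1.5e10)^2 / 4.96e+14
Step 3: p = 2.25e20 / 4.96e+14 = 4.54e+05 cm^-3

4.54e+05


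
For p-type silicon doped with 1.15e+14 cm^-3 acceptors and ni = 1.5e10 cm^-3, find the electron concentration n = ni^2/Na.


Step 1: Majority hole concentration p ≈ Na = 1.15e+14 cm^-3
Step 2: n = ni^2 / Na = (1.5e10)^2 / 1.15e+14
Step 3: n = 1.96e+06 cm^-3

1.96e+06


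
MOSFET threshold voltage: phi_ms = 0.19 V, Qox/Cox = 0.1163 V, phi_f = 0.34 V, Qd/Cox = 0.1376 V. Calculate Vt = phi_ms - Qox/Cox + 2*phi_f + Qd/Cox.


Step 1: Vt = phi_ms - Qox/Cox + 2*phi_f + Qd/Cox
Step 2: Vt = 0.19 - 0.1163 + 2*0.34 + 0.1376
Step 3: Vt = 0.19 - 0.1163 + 0.68 + 0.1376
Step 4: Vt = 0.8913 V

0.8913


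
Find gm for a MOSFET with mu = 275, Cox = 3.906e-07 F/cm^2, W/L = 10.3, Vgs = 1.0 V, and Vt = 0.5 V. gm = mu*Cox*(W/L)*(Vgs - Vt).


Step 1: Vov = Vgs - Vt = 1.0 - 0.5 = 0.5 V
Step 2: gm = mu * Cox * (W/L) * Vov
Step 3: gm = 275 * 3.906e-07 * 10.3 * 0.5 = 5.53e-04 S

5.53e-04


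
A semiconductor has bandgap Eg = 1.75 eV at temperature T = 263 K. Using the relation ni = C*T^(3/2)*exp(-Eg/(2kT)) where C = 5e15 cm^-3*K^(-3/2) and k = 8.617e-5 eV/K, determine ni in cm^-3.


Step 1: Compute kT = 8.617e-5 * 263 = 0.02266271 eV
Step 2: Exponent = -Eg/(2kT) = -1.75/(2*0.02266271) = -38.60968
Step 3: T^(3/2) = 263^1.5 = 4265.14
Step 4: ni = 5e15 * 4265.14 * exp(-38.60968) = 3.64e+02 cm^-3

3.64e+02


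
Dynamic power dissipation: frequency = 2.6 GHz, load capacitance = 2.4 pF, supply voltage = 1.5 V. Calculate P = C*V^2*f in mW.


Step 1: V^2 = 1.5^2 = 2.25 V^2
Step 2: P = C*V^2*f = 2.4e-12 F * 2.25 * 2.6e9 Hz
Step 3: P = 1.404e-02 W
Step 4: P = 14.04 mW

14.04


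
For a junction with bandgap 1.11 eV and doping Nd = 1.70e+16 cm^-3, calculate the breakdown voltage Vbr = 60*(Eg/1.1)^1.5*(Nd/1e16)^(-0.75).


Step 1: Eg/1.1 = 1.11/1.1 = 1.009091
Step 2: (Eg/1.1)^1.5 = 1.009091^1.5 = 1.013667
Step 3: (Nd/1e16)^(-0.75) = (1.7)^(-0.75) = 0.671681
Step 4: Vbr = 60 * 1.013667 * 0.671681 = 40.9 V

40.9


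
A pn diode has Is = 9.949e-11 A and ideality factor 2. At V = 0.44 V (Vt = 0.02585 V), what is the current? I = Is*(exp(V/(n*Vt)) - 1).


Step 1: V/(n*Vt) = 0.44/(2*0.02585) = 8.5106
Step 2: exp(8.5106) = 4.9671e+03
Step 3: I = 9.949e-11 * (4.9671e+03 - 1) = 4.94e-07 A

4.94e-07


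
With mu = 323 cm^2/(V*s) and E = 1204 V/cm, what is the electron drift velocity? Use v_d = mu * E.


Step 1: v_d = mu * E
Step 2: v_d = 323 * 1204 = 388892
Step 3: v_d = 3.89e+05 cm/s

3.89e+05


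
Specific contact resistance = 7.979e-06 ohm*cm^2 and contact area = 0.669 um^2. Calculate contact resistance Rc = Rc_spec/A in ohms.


Step 1: Convert area to cm^2: 0.669 um^2 = 6.6900e-09 cm^2
Step 2: Rc = Rc_spec / A = 7.979e-06 / 6.6900e-09
Step 3: Rc = 1.19e+03 ohms

1.19e+03


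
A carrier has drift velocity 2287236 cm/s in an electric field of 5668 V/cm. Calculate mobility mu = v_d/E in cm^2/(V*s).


Step 1: mu = v_d / E
Step 2: mu = 2287236 / 5668
Step 3: mu = 403.53 cm^2/(V*s)

403.53


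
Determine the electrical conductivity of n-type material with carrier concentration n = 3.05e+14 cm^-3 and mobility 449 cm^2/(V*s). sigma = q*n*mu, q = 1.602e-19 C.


Step 1: sigma = q * n * mu
Step 2: sigma = 1.602e-19 * 3.05e+14 * 449
Step 3: sigma = 2.194e-02 S/cm

2.194e-02


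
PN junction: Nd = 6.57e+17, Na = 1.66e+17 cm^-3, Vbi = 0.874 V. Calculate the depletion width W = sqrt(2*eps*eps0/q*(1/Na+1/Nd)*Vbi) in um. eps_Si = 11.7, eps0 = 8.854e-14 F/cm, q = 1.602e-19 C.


Step 1: 1/Na + 1/Nd = 1/1.66e+17 + 1/6.57e+17 = 7.54617e-18
Step 2: 2*eps*eps0/q = 2*11.7*8.854e-14/1.602e-19 = 1.293281e+07
Step 3: W^2 = 1.293281e+07 * 7.54617e-18 * 0.874 = 8.52964e-11
Step 4: W = sqrt(8.52964e-11) = 9.236e-06 cm = 0.09236 um

0.09236


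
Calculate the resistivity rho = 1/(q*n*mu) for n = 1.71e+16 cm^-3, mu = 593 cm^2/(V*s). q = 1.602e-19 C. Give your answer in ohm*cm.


Step 1: sigma = q * n * mu = 1.602e-19 * 1.71e+16 * 593 = 1.62448e+00 S/cm
Step 2: rho = 1 / sigma = 1 / 1.62448e+00 = 0.6156 ohm*cm

0.6156


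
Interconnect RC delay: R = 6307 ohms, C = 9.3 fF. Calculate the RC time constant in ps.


Step 1: tau = R * C
Step 2: tau = 6307 * 9.3 fF = 6307 * 9.3e-15 F
Step 3: tau = 5.86551e-11 s = 58.6551 ps

58.6551


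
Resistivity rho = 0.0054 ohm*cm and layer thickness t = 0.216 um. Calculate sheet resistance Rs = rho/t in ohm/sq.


Step 1: Convert thickness to cm: t = 0.216 um = 2.1600e-05 cm
Step 2: Rs = rho / t = 0.0054 / 2.1600e-05
Step 3: Rs = 250.0 ohm/sq

250.0


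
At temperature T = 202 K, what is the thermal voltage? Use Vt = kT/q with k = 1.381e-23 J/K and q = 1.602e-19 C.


Step 1: kT = 1.381e-23 * 202 = 2.78962e-21 J
Step 2: Vt = kT/q = 2.78962e-21 / 1.602e-19
Step 3: Vt = 0.01741 V

0.01741


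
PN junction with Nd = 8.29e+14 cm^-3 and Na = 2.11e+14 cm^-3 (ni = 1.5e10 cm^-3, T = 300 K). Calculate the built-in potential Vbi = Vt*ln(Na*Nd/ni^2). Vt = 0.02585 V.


Step 1: Compute Na*Nd/ni^2 = 2.11e+14 * 8.29e+14 / (1.5e10)^2 = 7.7742e+08
Step 2: ln(7.7742e+08) = 20.4715
Step 3: Vbi = 0.02585 * 20.4715 = 0.529 V

0.529


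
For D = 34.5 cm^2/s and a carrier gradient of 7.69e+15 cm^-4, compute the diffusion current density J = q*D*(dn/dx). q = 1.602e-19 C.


Step 1: J = q * D * (dn/dx)
Step 2: J = 1.602e-19 * 34.5 * 7.69e+15
Step 3: J = 4.25e-02 A/cm^2

4.25e-02


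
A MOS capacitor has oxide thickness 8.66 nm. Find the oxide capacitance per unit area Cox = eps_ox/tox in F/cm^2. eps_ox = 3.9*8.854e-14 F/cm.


Step 1: eps_ox = 3.9 * 8.854e-14 = 3.45306e-13 F/cm
Step 2: tox in cm = 8.66 nm * 1e-7 = 8.6600e-07 cm
Step 3: Cox = 3.45306e-13 / 8.6600e-07 = 3.99e-07 F/cm^2

3.99e-07


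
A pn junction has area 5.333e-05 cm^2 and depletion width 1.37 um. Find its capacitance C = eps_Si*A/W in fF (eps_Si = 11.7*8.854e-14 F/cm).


Step 1: eps_Si = 11.7 * 8.854e-14 = 1.035918e-12 F/cm
Step 2: W in cm = 1.37 * 1e-4 = 1.37e-04 cm
Step 3: C = 1.035918e-12 * 5.333e-05 / 1.37e-04 = 4.032519e-13 F
Step 4: C = 403.25 fF

403.25


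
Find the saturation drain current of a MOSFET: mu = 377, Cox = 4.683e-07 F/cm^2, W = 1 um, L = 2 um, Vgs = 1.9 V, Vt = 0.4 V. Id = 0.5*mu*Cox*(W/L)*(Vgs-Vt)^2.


Step 1: Overdrive voltage Vov = Vgs - Vt = 1.9 - 0.4 = 1.5 V
Step 2: W/L = 1/2 = 0.5
Step 3: Id = 0.5 * 377 * 4.683e-07 * 0.5 * 1.5^2
Step 4: Id = 9.93e-05 A

9.93e-05


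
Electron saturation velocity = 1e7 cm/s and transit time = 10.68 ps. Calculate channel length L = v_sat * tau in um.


Step 1: tau in seconds = 10.68 ps * 1e-12 = 1.0680e-11 s
Step 2: L = v_sat * tau = 1e7 * 1.0680e-11 = 1.0680e-04 cm
Step 3: L in um = 1.0680e-04 * 1e4 = 1.068 um

1.068


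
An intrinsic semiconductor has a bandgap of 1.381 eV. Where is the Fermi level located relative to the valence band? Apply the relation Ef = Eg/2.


Step 1: For an intrinsic semiconductor, the Fermi level sits at midgap.
Step 2: Ef = Eg / 2 = 1.381 / 2 = 0.6905 eV

0.6905


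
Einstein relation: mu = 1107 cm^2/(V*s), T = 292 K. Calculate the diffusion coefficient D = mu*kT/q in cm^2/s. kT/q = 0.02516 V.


Step 1: D = mu * (kT/q)
Step 2: D = 1107 * 0.02516
Step 3: D = 27.85 cm^2/s

27.85


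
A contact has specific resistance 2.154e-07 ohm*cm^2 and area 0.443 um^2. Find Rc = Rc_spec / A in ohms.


Step 1: Convert area to cm^2: 0.443 um^2 = 4.4300e-09 cm^2
Step 2: Rc = Rc_spec / A = 2.154e-07 / 4.4300e-09
Step 3: Rc = 4.86e+01 ohms

4.86e+01


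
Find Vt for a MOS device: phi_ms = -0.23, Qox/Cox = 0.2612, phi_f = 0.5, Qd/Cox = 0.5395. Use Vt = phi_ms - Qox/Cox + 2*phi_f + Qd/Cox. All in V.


Step 1: Vt = phi_ms - Qox/Cox + 2*phi_f + Qd/Cox
Step 2: Vt = -0.23 - 0.2612 + 2*0.5 + 0.5395
Step 3: Vt = -0.23 - 0.2612 + 1.0 + 0.5395
Step 4: Vt = 1.0483 V

1.0483


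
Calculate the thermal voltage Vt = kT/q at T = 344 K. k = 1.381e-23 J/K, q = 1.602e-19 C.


Step 1: kT = 1.381e-23 * 344 = 4.75064e-21 J
Step 2: Vt = kT/q = 4.75064e-21 / 1.602e-19
Step 3: Vt = 0.02965 V

0.02965


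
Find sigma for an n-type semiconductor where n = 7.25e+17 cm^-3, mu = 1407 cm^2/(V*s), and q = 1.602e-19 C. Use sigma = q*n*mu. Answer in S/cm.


Step 1: sigma = q * n * mu
Step 2: sigma = 1.602e-19 * 7.25e+17 * 1407
Step 3: sigma = 1.634e+02 S/cm

1.634e+02


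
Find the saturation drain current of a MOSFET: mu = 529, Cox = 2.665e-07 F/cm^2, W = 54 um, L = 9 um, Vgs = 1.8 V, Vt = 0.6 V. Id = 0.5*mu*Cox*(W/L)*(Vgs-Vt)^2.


Step 1: Overdrive voltage Vov = Vgs - Vt = 1.8 - 0.6 = 1.2 V
Step 2: W/L = 54/9 = 6
Step 3: Id = 0.5 * 529 * 2.665e-07 * 6 * 1.2^2
Step 4: Id = 6.09e-04 A

6.09e-04


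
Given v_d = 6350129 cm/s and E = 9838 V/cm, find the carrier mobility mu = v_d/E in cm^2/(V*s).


Step 1: mu = v_d / E
Step 2: mu = 6350129 / 9838
Step 3: mu = 645.47 cm^2/(V*s)

645.47


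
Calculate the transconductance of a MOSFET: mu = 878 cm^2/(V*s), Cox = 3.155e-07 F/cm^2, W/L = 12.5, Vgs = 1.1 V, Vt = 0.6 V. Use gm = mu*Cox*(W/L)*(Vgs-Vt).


Step 1: Vov = Vgs - Vt = 1.1 - 0.6 = 0.5 V
Step 2: gm = mu * Cox * (W/L) * Vov
Step 3: gm = 878 * 3.155e-07 * 12.5 * 0.5 = 1.73e-03 S

1.73e-03


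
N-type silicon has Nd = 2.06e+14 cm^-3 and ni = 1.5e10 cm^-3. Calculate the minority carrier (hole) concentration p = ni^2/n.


Step 1: Since Nd >> ni, n ≈ Nd = 2.06e+14 cm^-3
Step 2: p = ni^2 / n = (1.5e10)^2 / 2.06e+14
Step 3: p = 2.25e20 / 2.06e+14 = 1.09e+06 cm^-3

1.09e+06


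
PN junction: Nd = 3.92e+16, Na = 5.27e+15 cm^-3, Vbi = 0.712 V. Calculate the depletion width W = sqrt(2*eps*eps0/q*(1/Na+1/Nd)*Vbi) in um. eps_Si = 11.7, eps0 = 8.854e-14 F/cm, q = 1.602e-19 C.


Step 1: 1/Na + 1/Nd = 1/5.27e+15 + 1/3.92e+16 = 2.15264e-16
Step 2: 2*eps*eps0/q = 2*11.7*8.854e-14/1.602e-19 = 1.293281e+07
Step 3: W^2 = 1.293281e+07 * 2.15264e-16 * 0.712 = 1.98219e-09
Step 4: W = sqrt(1.98219e-09) = 4.452e-05 cm = 0.4452 um

0.4452


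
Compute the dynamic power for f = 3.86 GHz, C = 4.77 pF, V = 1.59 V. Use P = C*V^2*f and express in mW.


Step 1: V^2 = 1.59^2 = 2.5281 V^2
Step 2: P = C*V^2*f = 4.77e-12 F * 2.5281 * 3.86e9 Hz
Step 3: P = 4.654788282e-02 W
Step 4: P = 46.548 mW

46.548


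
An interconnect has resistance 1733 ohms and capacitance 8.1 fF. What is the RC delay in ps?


Step 1: tau = R * C
Step 2: tau = 1733 * 8.1 fF = 1733 * 8.1e-15 F
Step 3: tau = 1.40373e-11 s = 14.0373 ps

14.0373


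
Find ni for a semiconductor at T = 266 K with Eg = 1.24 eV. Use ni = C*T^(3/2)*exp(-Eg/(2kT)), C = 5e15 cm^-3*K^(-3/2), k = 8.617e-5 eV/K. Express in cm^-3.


Step 1: Compute kT = 8.617e-5 * 266 = 0.02292122 eV
Step 2: Exponent = -Eg/(2kT) = -1.24/(2*0.02292122) = -27.04917
Step 3: T^(3/2) = 266^1.5 = 4338.33
Step 4: ni = 5e15 * 4338.33 * exp(-27.04917) = 3.88e+07 cm^-3

3.88e+07


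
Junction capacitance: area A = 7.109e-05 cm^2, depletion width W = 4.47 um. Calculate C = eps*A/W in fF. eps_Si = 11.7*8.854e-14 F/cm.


Step 1: eps_Si = 11.7 * 8.854e-14 = 1.035918e-12 F/cm
Step 2: W in cm = 4.47 * 1e-4 = 4.47e-04 cm
Step 3: C = 1.035918e-12 * 7.109e-05 / 4.47e-04 = 1.647504e-13 F
Step 4: C = 164.75 fF

164.75


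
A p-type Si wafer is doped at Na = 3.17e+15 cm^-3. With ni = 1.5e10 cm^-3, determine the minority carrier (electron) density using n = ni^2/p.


Step 1: Majority hole concentration p ≈ Na = 3.17e+15 cm^-3
Step 2: n = ni^2 / Na = (1.5e10)^2 / 3.17e+15
Step 3: n = 7.10e+04 cm^-3

7.10e+04


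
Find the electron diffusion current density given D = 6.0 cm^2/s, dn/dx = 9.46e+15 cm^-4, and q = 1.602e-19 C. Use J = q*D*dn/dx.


Step 1: J = q * D * (dn/dx)
Step 2: J = 1.602e-19 * 6.0 * 9.46e+15
Step 3: J = 9.09e-03 A/cm^2

9.09e-03


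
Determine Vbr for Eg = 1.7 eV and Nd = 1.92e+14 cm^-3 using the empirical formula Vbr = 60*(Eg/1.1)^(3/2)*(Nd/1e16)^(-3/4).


Step 1: Eg/1.1 = 1.7/1.1 = 1.545455
Step 2: (Eg/1.1)^1.5 = 1.545455^1.5 = 1.921253
Step 3: (Nd/1e16)^(-0.75) = (0.0192)^(-0.75) = 19.387601
Step 4: Vbr = 60 * 1.921253 * 19.387601 = 2234.9 V

2234.9


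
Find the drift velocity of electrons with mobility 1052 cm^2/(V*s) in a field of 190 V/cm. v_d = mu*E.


Step 1: v_d = mu * E
Step 2: v_d = 1052 * 190 = 199880
Step 3: v_d = 2.00e+05 cm/s

2.00e+05


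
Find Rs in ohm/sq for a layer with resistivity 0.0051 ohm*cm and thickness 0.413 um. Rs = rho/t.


Step 1: Convert thickness to cm: t = 0.413 um = 4.1300e-05 cm
Step 2: Rs = rho / t = 0.0051 / 4.1300e-05
Step 3: Rs = 123.5 ohm/sq

123.5


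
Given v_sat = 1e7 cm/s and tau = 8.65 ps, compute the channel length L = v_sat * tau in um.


Step 1: tau in seconds = 8.65 ps * 1e-12 = 8.6500e-12 s
Step 2: L = v_sat * tau = 1e7 * 8.6500e-12 = 8.6500e-05 cm
Step 3: L in um = 8.6500e-05 * 1e4 = 0.865 um

0.865


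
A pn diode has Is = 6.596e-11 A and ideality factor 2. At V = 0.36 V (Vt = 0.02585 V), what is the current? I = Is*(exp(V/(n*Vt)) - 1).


Step 1: V/(n*Vt) = 0.36/(2*0.02585) = 6.9632
Step 2: exp(6.9632) = 1.0570e+03
Step 3: I = 6.596e-11 * (1.0570e+03 - 1) = 6.97e-08 A

6.97e-08


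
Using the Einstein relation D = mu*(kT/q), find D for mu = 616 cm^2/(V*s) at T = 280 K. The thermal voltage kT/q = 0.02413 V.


Step 1: D = mu * (kT/q)
Step 2: D = 616 * 0.02413
Step 3: D = 14.86 cm^2/s

14.86


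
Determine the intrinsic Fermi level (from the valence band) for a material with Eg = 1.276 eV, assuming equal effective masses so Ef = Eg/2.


Step 1: For an intrinsic semiconductor, the Fermi level sits at midgap.
Step 2: Ef = Eg / 2 = 1.276 / 2 = 0.638 eV

0.638


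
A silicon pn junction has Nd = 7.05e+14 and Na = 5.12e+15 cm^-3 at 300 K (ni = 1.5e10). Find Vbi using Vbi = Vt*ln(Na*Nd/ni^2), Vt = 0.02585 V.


Step 1: Compute Na*Nd/ni^2 = 5.12e+15 * 7.05e+14 / (1.5e10)^2 = 1.6043e+10
Step 2: ln(1.6043e+10) = 23.4985
Step 3: Vbi = 0.02585 * 23.4985 = 0.607 V

0.607


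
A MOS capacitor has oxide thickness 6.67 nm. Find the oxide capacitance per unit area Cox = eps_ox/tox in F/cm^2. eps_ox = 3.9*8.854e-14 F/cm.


Step 1: eps_ox = 3.9 * 8.854e-14 = 3.45306e-13 F/cm
Step 2: tox in cm = 6.67 nm * 1e-7 = 6.6700e-07 cm
Step 3: Cox = 3.45306e-13 / 6.6700e-07 = 5.18e-07 F/cm^2

5.18e-07


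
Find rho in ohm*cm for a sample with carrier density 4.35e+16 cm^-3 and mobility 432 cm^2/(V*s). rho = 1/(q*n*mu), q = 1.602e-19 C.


Step 1: sigma = q * n * mu = 1.602e-19 * 4.35e+16 * 432 = 3.01048e+00 S/cm
Step 2: rho = 1 / sigma = 1 / 3.01048e+00 = 0.3322 ohm*cm

0.3322


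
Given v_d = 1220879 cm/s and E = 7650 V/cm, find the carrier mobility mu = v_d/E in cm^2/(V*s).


Step 1: mu = v_d / E
Step 2: mu = 1220879 / 7650
Step 3: mu = 159.59 cm^2/(V*s)

159.59


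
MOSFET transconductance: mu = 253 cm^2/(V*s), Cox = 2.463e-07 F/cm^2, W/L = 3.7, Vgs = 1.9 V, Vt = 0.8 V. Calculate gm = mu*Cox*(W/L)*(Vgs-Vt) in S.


Step 1: Vov = Vgs - Vt = 1.9 - 0.8 = 1.1 V
Step 2: gm = mu * Cox * (W/L) * Vov
Step 3: gm = 253 * 2.463e-07 * 3.7 * 1.1 = 2.54e-04 S

2.54e-04


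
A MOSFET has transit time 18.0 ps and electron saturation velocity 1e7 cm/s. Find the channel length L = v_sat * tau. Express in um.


Step 1: tau in seconds = 18.0 ps * 1e-12 = 1.8000e-11 s
Step 2: L = v_sat * tau = 1e7 * 1.8000e-11 = 1.8000e-04 cm
Step 3: L in um = 1.8000e-04 * 1e4 = 1.8 um

1.8


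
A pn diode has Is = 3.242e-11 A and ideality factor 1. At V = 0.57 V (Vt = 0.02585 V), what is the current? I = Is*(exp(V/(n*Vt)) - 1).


Step 1: V/(n*Vt) = 0.57/(1*0.02585) = 22.0503
Step 2: exp(22.0503) = 3.7698e+09
Step 3: I = 3.242e-11 * (3.7698e+09 - 1) = 1.22e-01 A

1.22e-01
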